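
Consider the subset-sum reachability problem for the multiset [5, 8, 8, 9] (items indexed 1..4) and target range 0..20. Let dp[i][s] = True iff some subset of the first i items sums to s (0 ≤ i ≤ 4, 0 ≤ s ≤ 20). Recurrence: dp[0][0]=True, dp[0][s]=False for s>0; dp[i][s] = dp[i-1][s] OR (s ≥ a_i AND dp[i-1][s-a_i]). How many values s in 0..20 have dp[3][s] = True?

i\s   0   1   2   3   4   5   6   7   8   9  10  11  12  13  14  15  16  17  18  19  20
  0   T   F   F   F   F   F   F   F   F   F   F   F   F   F   F   F   F   F   F   F   F
  1   T   F   F   F   F   T   F   F   F   F   F   F   F   F   F   F   F   F   F   F   F
  2   T   F   F   F   F   T   F   F   T   F   F   F   F   T   F   F   F   F   F   F   F
  3   T   F   F   F   F   T   F   F   T   F   F   F   F   T   F   F   T   F   F   F   F
  4   T   F   F   F   F   T   F   F   T   T   F   F   F   T   T   F   T   T   F   F   F

5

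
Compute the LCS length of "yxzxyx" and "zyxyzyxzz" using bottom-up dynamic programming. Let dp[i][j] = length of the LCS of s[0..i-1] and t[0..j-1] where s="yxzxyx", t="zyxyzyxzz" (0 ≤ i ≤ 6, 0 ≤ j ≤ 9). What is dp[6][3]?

3

   ''  z  y  x  y  z  y  x  z  z
''  0  0  0  0  0  0  0  0  0  0
 y  0  0  1  1  1  1  1  1  1  1
 x  0  0  1  2  2  2  2  2  2  2
 z  0  1  1  2  2  3  3  3  3  3
 x  0  1  1  2  2  3  3  4  4  4
 y  0  1  2  2  3  3  4  4  4  4
 x  0  1  2  3  3  3  4  5  5  5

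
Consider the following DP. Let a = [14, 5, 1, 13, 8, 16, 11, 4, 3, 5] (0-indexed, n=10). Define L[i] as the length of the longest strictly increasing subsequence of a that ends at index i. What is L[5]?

   i    0    1    2    3    4    5    6    7    8    9
a[i]   14    5    1   13    8   16   11    4    3    5
L[i]    1    1    1    2    2    3    3    2    2    3

3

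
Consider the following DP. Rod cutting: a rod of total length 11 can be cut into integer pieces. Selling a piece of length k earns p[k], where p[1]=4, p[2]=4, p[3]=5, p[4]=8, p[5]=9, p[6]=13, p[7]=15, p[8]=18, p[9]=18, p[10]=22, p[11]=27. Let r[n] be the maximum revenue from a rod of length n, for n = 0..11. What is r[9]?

   n    0    1    2    3    4    5    6    7    8    9   10   11
r[n]    0    4    8   12   16   20   24   28   32   36   40   44

36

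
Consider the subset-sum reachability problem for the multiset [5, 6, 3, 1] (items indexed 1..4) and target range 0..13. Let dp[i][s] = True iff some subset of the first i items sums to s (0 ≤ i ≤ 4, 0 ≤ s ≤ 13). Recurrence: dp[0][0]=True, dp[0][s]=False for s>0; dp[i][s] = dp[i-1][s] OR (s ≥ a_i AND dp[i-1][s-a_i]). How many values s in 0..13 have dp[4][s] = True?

i\s   0   1   2   3   4   5   6   7   8   9  10  11  12  13
  0   T   F   F   F   F   F   F   F   F   F   F   F   F   F
  1   T   F   F   F   F   T   F   F   F   F   F   F   F   F
  2   T   F   F   F   F   T   T   F   F   F   F   T   F   F
  3   T   F   F   T   F   T   T   F   T   T   F   T   F   F
  4   T   T   F   T   T   T   T   T   T   T   T   T   T   F

12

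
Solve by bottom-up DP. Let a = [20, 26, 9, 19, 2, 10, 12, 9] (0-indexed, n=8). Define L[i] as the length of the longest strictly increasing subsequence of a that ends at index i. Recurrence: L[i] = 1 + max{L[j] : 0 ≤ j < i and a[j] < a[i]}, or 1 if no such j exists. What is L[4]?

   i    0    1    2    3    4    5    6    7
a[i]   20   26    9   19    2   10   12    9
L[i]    1    2    1    2    1    2    3    2

1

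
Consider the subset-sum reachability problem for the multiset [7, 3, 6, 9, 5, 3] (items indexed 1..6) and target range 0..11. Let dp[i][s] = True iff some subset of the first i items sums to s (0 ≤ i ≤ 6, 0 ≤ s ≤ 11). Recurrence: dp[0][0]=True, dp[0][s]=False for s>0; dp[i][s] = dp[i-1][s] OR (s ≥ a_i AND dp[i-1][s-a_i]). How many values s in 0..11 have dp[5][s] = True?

i\s   0   1   2   3   4   5   6   7   8   9  10  11
  0   T   F   F   F   F   F   F   F   F   F   F   F
  1   T   F   F   F   F   F   F   T   F   F   F   F
  2   T   F   F   T   F   F   F   T   F   F   T   F
  3   T   F   F   T   F   F   T   T   F   T   T   F
  4   T   F   F   T   F   F   T   T   F   T   T   F
  5   T   F   F   T   F   T   T   T   T   T   T   T
  6   T   F   F   T   F   T   T   T   T   T   T   T

9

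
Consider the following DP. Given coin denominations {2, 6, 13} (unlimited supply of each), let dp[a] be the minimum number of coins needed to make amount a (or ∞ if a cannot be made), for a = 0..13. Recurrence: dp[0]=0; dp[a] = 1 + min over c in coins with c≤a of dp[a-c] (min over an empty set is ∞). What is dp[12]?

2

 a  0  1  2  3  4  5  6  7  8  9 10 11 12 13
dp  0  -  1  -  2  -  1  -  2  -  3  -  2  1
(- denotes ∞ / unreachable)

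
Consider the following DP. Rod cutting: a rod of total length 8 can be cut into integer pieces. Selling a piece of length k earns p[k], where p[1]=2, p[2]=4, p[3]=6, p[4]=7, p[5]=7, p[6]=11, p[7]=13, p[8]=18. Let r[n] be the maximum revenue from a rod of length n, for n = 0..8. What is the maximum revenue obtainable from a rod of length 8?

18

   n    0    1    2    3    4    5    6    7    8
r[n]    0    2    4    6    8   10   12   14   18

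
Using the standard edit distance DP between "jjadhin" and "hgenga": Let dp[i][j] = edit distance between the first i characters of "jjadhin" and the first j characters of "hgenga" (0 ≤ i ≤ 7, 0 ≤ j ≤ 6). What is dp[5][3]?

   ''  h  g  e  n  g  a
''  0  1  2  3  4  5  6
 j  1  1  2  3  4  5  6
 j  2  2  2  3  4  5  6
 a  3  3  3  3  4  5  5
 d  4  4  4  4  4  5  6
 h  5  4  5  5  5  5  6
 i  6  5  5  6  6  6  6
 n  7  6  6  6  6  7  7

5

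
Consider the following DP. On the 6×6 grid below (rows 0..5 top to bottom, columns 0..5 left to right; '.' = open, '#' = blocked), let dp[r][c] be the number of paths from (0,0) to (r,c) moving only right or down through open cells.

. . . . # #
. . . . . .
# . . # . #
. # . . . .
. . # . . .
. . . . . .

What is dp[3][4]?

r\c   0   1   2   3   4   5
  0   1   1   1   1   0   0
  1   1   2   3   4   4   4
  2   0   2   5   0   4   0
  3   0   0   5   5   9   9
  4   0   0   0   5  14  23
  5   0   0   0   5  19  42

9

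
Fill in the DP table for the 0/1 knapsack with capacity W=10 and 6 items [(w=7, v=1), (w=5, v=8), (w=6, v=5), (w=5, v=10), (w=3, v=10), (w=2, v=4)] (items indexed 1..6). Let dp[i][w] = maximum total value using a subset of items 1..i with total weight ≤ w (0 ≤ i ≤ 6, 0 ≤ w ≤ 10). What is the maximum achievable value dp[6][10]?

24

i\w   0   1   2   3   4   5   6   7   8   9  10
  0   0   0   0   0   0   0   0   0   0   0   0
  1   0   0   0   0   0   0   0   1   1   1   1
  2   0   0   0   0   0   8   8   8   8   8   8
  3   0   0   0   0   0   8   8   8   8   8   8
  4   0   0   0   0   0  10  10  10  10  10  18
  5   0   0   0  10  10  10  10  10  20  20  20
  6   0   0   4  10  10  14  14  14  20  20  24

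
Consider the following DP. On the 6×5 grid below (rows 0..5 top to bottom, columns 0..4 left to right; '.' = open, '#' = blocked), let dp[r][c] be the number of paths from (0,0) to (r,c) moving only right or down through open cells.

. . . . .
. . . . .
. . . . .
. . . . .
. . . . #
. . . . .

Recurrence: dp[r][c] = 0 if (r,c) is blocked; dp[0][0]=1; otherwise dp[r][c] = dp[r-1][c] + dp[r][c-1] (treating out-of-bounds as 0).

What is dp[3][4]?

35

r\c   0   1   2   3   4
  0   1   1   1   1   1
  1   1   2   3   4   5
  2   1   3   6  10  15
  3   1   4  10  20  35
  4   1   5  15  35   0
  5   1   6  21  56  56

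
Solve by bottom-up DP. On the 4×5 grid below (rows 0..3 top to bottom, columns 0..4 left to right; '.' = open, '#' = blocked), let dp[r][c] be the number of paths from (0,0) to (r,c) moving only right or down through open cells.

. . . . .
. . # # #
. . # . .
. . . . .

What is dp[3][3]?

4

r\c   0   1   2   3   4
  0   1   1   1   1   1
  1   1   2   0   0   0
  2   1   3   0   0   0
  3   1   4   4   4   4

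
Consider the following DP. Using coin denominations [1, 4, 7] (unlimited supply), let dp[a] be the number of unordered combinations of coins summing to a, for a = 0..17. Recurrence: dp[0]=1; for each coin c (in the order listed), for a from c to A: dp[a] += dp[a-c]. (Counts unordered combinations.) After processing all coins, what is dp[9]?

after  coin     0     1     2     3     4     5     6     7     8     9    10    11    12    13    14    15    16    17
          1     1     1     1     1     1     1     1     1     1     1     1     1     1     1     1     1     1     1
          4     1     1     1     1     2     2     2     2     3     3     3     3     4     4     4     4     5     5
          7     1     1     1     1     2     2     2     3     4     4     4     5     6     6     7     8     9     9

4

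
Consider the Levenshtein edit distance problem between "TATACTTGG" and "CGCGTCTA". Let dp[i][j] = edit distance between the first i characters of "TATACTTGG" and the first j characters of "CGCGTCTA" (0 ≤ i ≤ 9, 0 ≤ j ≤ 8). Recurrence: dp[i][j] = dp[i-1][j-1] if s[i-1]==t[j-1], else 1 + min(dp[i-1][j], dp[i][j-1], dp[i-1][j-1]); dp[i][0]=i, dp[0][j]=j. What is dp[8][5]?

   ''  C  G  C  G  T  C  T  A
''  0  1  2  3  4  5  6  7  8
 T  1  1  2  3  4  4  5  6  7
 A  2  2  2  3  4  5  5  6  6
 T  3  3  3  3  4  4  5  5  6
 A  4  4  4  4  4  5  5  6  5
 C  5  4  5  4  5  5  5  6  6
 T  6  5  5  5  5  5  6  5  6
 T  7  6  6  6  6  5  6  6  6
 G  8  7  6  7  6  6  6  7  7
 G  9  8  7  7  7  7  7  7  8

6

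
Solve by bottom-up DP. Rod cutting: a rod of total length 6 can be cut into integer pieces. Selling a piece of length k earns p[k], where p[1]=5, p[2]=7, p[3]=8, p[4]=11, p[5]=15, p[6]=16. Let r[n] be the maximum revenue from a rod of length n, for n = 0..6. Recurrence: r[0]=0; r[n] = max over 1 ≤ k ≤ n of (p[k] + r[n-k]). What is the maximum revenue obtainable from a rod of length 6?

30

   n    0    1    2    3    4    5    6
r[n]    0    5   10   15   20   25   30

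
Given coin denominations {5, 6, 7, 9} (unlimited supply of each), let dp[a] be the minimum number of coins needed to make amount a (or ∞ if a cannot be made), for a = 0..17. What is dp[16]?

2

 a  0  1  2  3  4  5  6  7  8  9 10 11 12 13 14 15 16 17
dp  0  -  -  -  -  1  1  1  -  1  2  2  2  2  2  2  2  3
(- denotes ∞ / unreachable)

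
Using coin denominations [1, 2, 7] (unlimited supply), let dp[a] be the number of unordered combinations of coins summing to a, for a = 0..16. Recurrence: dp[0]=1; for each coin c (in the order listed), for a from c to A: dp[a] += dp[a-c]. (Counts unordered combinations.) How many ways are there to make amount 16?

16

after  coin     0     1     2     3     4     5     6     7     8     9    10    11    12    13    14    15    16
          1     1     1     1     1     1     1     1     1     1     1     1     1     1     1     1     1     1
          2     1     1     2     2     3     3     4     4     5     5     6     6     7     7     8     8     9
          7     1     1     2     2     3     3     4     5     6     7     8     9    10    11    13    14    16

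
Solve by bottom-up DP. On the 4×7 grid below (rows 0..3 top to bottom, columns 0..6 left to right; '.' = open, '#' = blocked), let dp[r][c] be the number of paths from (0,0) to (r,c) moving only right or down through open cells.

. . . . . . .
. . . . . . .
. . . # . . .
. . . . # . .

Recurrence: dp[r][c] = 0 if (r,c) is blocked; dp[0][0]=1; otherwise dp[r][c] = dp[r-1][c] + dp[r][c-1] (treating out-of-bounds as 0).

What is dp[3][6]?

r\c   0   1   2   3   4   5   6
  0   1   1   1   1   1   1   1
  1   1   2   3   4   5   6   7
  2   1   3   6   0   5  11  18
  3   1   4  10  10   0  11  29

29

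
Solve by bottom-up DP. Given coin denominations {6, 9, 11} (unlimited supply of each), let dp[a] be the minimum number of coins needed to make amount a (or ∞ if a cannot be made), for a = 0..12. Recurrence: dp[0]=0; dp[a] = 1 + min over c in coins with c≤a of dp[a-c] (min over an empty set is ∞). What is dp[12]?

2

 a  0  1  2  3  4  5  6  7  8  9 10 11 12
dp  0  -  -  -  -  -  1  -  -  1  -  1  2
(- denotes ∞ / unreachable)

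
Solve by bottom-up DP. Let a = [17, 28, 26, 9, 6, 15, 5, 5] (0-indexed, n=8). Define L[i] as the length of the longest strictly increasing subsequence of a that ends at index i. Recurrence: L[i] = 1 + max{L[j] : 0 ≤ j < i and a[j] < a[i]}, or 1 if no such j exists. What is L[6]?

   i    0    1    2    3    4    5    6    7
a[i]   17   28   26    9    6   15    5    5
L[i]    1    2    2    1    1    2    1    1

1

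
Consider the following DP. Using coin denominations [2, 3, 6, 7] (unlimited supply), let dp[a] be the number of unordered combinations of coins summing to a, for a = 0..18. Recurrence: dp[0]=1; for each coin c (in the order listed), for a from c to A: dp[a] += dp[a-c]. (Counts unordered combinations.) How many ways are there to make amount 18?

after  coin     0     1     2     3     4     5     6     7     8     9    10    11    12    13    14    15    16    17    18
          2     1     0     1     0     1     0     1     0     1     0     1     0     1     0     1     0     1     0     1
          3     1     0     1     1     1     1     2     1     2     2     2     2     3     2     3     3     3     3     4
          6     1     0     1     1     1     1     3     1     3     3     3     3     6     3     6     6     6     6    10
          7     1     0     1     1     1     1     3     2     3     4     4     4     7     6     8     9    10    10    14

14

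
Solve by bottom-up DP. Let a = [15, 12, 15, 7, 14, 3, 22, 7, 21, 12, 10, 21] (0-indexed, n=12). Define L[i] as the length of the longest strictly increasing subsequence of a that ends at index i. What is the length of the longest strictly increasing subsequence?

   i    0    1    2    3    4    5    6    7    8    9   10   11
a[i]   15   12   15    7   14    3   22    7   21   12   10   21
L[i]    1    1    2    1    2    1    3    2    3    3    3    4

4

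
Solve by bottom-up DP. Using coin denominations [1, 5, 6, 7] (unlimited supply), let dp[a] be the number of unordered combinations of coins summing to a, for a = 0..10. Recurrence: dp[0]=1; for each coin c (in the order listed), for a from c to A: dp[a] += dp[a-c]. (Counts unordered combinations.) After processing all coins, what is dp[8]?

4

after  coin     0     1     2     3     4     5     6     7     8     9    10
          1     1     1     1     1     1     1     1     1     1     1     1
          5     1     1     1     1     1     2     2     2     2     2     3
          6     1     1     1     1     1     2     3     3     3     3     4
          7     1     1     1     1     1     2     3     4     4     4     5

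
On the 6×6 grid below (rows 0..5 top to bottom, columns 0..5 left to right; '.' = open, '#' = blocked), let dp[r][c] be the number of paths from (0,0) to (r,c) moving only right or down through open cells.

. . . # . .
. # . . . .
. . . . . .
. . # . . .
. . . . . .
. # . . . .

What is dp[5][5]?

r\c   0   1   2   3   4   5
  0   1   1   1   0   0   0
  1   1   0   1   1   1   1
  2   1   1   2   3   4   5
  3   1   2   0   3   7  12
  4   1   3   3   6  13  25
  5   1   0   3   9  22  47

47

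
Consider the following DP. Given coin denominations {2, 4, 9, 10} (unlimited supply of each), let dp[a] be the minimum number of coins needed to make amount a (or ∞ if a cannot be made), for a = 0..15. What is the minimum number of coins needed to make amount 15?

3

 a  0  1  2  3  4  5  6  7  8  9 10 11 12 13 14 15
dp  0  -  1  -  1  -  2  -  2  1  1  2  2  2  2  3
(- denotes ∞ / unreachable)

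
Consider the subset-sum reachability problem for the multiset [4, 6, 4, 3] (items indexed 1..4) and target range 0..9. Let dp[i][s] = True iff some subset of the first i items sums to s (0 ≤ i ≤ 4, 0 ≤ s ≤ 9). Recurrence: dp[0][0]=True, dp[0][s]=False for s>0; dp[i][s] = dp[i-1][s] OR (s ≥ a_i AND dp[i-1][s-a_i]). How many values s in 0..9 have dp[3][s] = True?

4

i\s   0   1   2   3   4   5   6   7   8   9
  0   T   F   F   F   F   F   F   F   F   F
  1   T   F   F   F   T   F   F   F   F   F
  2   T   F   F   F   T   F   T   F   F   F
  3   T   F   F   F   T   F   T   F   T   F
  4   T   F   F   T   T   F   T   T   T   T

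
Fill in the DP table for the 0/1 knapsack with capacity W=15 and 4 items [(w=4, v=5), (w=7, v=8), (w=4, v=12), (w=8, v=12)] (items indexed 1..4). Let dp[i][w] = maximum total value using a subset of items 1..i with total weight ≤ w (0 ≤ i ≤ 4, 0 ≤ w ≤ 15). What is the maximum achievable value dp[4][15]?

25

i\w   0   1   2   3   4   5   6   7   8   9  10  11  12  13  14  15
  0   0   0   0   0   0   0   0   0   0   0   0   0   0   0   0   0
  1   0   0   0   0   5   5   5   5   5   5   5   5   5   5   5   5
  2   0   0   0   0   5   5   5   8   8   8   8  13  13  13  13  13
  3   0   0   0   0  12  12  12  12  17  17  17  20  20  20  20  25
  4   0   0   0   0  12  12  12  12  17  17  17  20  24  24  24  25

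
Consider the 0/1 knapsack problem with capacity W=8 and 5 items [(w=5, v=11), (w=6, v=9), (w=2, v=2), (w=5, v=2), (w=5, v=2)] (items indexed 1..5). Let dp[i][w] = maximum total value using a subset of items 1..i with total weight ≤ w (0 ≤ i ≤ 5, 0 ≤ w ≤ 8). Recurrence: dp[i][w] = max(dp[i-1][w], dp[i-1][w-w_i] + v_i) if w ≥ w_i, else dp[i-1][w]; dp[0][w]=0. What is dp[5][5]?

i\w   0   1   2   3   4   5   6   7   8
  0   0   0   0   0   0   0   0   0   0
  1   0   0   0   0   0  11  11  11  11
  2   0   0   0   0   0  11  11  11  11
  3   0   0   2   2   2  11  11  13  13
  4   0   0   2   2   2  11  11  13  13
  5   0   0   2   2   2  11  11  13  13

11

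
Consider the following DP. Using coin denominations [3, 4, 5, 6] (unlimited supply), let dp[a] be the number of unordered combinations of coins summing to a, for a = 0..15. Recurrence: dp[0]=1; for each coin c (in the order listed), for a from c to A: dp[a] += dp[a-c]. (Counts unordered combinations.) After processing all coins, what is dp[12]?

after  coin     0     1     2     3     4     5     6     7     8     9    10    11    12    13    14    15
          3     1     0     0     1     0     0     1     0     0     1     0     0     1     0     0     1
          4     1     0     0     1     1     0     1     1     1     1     1     1     2     1     1     2
          5     1     0     0     1     1     1     1     1     2     2     2     2     3     3     3     4
          6     1     0     0     1     1     1     2     1     2     3     3     3     5     4     5     7

5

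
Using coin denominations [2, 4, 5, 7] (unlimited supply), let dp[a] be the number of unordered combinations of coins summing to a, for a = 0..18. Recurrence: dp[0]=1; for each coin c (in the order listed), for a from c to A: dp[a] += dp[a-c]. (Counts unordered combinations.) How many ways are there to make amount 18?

12

after  coin     0     1     2     3     4     5     6     7     8     9    10    11    12    13    14    15    16    17    18
          2     1     0     1     0     1     0     1     0     1     0     1     0     1     0     1     0     1     0     1
          4     1     0     1     0     2     0     2     0     3     0     3     0     4     0     4     0     5     0     5
          5     1     0     1     0     2     1     2     1     3     2     4     2     5     3     6     4     7     5     8
          7     1     0     1     0     2     1     2     2     3     3     4     4     6     5     8     7    10     9    12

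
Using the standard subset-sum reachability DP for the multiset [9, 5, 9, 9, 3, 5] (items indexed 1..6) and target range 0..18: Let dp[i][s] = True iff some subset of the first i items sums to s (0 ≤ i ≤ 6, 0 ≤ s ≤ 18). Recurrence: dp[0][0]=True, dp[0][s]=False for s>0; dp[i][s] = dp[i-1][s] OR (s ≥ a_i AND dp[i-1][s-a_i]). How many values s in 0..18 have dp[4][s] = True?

i\s   0   1   2   3   4   5   6   7   8   9  10  11  12  13  14  15  16  17  18
  0   T   F   F   F   F   F   F   F   F   F   F   F   F   F   F   F   F   F   F
  1   T   F   F   F   F   F   F   F   F   T   F   F   F   F   F   F   F   F   F
  2   T   F   F   F   F   T   F   F   F   T   F   F   F   F   T   F   F   F   F
  3   T   F   F   F   F   T   F   F   F   T   F   F   F   F   T   F   F   F   T
  4   T   F   F   F   F   T   F   F   F   T   F   F   F   F   T   F   F   F   T
  5   T   F   F   T   F   T   F   F   T   T   F   F   T   F   T   F   F   T   T
  6   T   F   F   T   F   T   F   F   T   T   T   F   T   T   T   F   F   T   T

5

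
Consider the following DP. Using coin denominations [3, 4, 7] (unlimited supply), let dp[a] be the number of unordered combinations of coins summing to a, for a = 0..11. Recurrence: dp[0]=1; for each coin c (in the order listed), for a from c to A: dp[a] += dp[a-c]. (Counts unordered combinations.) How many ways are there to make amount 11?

after  coin     0     1     2     3     4     5     6     7     8     9    10    11
          3     1     0     0     1     0     0     1     0     0     1     0     0
          4     1     0     0     1     1     0     1     1     1     1     1     1
          7     1     0     0     1     1     0     1     2     1     1     2     2

2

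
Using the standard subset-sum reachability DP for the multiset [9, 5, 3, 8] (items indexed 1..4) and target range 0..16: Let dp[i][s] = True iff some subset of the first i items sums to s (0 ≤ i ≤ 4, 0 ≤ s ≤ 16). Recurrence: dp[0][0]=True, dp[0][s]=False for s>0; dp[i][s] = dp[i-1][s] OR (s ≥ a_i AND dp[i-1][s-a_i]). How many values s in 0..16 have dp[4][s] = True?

10

i\s   0   1   2   3   4   5   6   7   8   9  10  11  12  13  14  15  16
  0   T   F   F   F   F   F   F   F   F   F   F   F   F   F   F   F   F
  1   T   F   F   F   F   F   F   F   F   T   F   F   F   F   F   F   F
  2   T   F   F   F   F   T   F   F   F   T   F   F   F   F   T   F   F
  3   T   F   F   T   F   T   F   F   T   T   F   F   T   F   T   F   F
  4   T   F   F   T   F   T   F   F   T   T   F   T   T   T   T   F   T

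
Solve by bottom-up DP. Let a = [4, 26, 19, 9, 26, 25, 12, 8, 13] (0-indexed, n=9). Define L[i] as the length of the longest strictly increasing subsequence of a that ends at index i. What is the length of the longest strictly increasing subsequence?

4

   i    0    1    2    3    4    5    6    7    8
a[i]    4   26   19    9   26   25   12    8   13
L[i]    1    2    2    2    3    3    3    2    4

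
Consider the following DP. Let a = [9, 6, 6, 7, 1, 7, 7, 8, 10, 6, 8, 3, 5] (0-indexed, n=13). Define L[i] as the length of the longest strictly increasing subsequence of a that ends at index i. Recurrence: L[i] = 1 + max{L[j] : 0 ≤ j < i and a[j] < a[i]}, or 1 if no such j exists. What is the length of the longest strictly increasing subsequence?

   i    0    1    2    3    4    5    6    7    8    9   10   11   12
a[i]    9    6    6    7    1    7    7    8   10    6    8    3    5
L[i]    1    1    1    2    1    2    2    3    4    2    3    2    3

4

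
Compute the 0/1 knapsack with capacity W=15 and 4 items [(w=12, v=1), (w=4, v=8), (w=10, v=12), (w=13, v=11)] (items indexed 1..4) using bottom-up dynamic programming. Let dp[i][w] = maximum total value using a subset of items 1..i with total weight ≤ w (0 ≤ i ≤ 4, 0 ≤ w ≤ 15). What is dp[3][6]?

8

i\w   0   1   2   3   4   5   6   7   8   9  10  11  12  13  14  15
  0   0   0   0   0   0   0   0   0   0   0   0   0   0   0   0   0
  1   0   0   0   0   0   0   0   0   0   0   0   0   1   1   1   1
  2   0   0   0   0   8   8   8   8   8   8   8   8   8   8   8   8
  3   0   0   0   0   8   8   8   8   8   8  12  12  12  12  20  20
  4   0   0   0   0   8   8   8   8   8   8  12  12  12  12  20  20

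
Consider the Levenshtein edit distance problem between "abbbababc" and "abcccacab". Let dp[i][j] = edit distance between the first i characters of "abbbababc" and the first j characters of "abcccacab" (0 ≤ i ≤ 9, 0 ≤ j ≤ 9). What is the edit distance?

5

   ''  a  b  c  c  c  a  c  a  b
''  0  1  2  3  4  5  6  7  8  9
 a  1  0  1  2  3  4  5  6  7  8
 b  2  1  0  1  2  3  4  5  6  7
 b  3  2  1  1  2  3  4  5  6  6
 b  4  3  2  2  2  3  4  5  6  6
 a  5  4  3  3  3  3  3  4  5  6
 b  6  5  4  4  4  4  4  4  5  5
 a  7  6  5  5  5  5  4  5  4  5
 b  8  7  6  6  6  6  5  5  5  4
 c  9  8  7  6  6  6  6  5  6  5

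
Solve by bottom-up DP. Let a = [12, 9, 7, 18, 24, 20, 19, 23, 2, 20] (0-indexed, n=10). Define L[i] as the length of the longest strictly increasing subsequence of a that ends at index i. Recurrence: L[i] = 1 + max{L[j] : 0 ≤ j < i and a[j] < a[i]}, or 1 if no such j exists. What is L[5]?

   i    0    1    2    3    4    5    6    7    8    9
a[i]   12    9    7   18   24   20   19   23    2   20
L[i]    1    1    1    2    3    3    3    4    1    4

3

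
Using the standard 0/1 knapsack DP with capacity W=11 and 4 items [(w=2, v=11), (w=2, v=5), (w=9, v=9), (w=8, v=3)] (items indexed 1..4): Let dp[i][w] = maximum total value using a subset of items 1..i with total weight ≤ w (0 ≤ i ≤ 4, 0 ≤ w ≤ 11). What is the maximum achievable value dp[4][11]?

20

i\w   0   1   2   3   4   5   6   7   8   9  10  11
  0   0   0   0   0   0   0   0   0   0   0   0   0
  1   0   0  11  11  11  11  11  11  11  11  11  11
  2   0   0  11  11  16  16  16  16  16  16  16  16
  3   0   0  11  11  16  16  16  16  16  16  16  20
  4   0   0  11  11  16  16  16  16  16  16  16  20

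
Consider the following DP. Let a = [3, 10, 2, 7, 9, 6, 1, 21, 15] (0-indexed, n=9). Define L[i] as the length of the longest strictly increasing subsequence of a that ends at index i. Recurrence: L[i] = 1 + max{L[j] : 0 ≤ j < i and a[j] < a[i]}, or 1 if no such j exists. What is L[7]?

4

   i    0    1    2    3    4    5    6    7    8
a[i]    3   10    2    7    9    6    1   21   15
L[i]    1    2    1    2    3    2    1    4    4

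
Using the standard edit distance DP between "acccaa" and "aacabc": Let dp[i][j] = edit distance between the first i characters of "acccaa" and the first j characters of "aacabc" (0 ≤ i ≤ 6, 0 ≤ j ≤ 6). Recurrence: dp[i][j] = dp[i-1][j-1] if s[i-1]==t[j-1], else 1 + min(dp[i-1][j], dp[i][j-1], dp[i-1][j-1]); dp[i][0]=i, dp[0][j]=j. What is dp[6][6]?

   ''  a  a  c  a  b  c
''  0  1  2  3  4  5  6
 a  1  0  1  2  3  4  5
 c  2  1  1  1  2  3  4
 c  3  2  2  1  2  3  3
 c  4  3  3  2  2  3  3
 a  5  4  3  3  2  3  4
 a  6  5  4  4  3  3  4

4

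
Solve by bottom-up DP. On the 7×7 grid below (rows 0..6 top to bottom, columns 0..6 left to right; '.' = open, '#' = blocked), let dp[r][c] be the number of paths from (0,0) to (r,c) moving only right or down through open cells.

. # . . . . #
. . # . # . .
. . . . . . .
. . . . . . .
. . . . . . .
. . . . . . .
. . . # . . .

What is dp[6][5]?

146

r\c   0   1   2   3   4   5   6
  0   1   0   0   0   0   0   0
  1   1   1   0   0   0   0   0
  2   1   2   2   2   2   2   2
  3   1   3   5   7   9  11  13
  4   1   4   9  16  25  36  49
  5   1   5  14  30  55  91 140
  6   1   6  20   0  55 146 286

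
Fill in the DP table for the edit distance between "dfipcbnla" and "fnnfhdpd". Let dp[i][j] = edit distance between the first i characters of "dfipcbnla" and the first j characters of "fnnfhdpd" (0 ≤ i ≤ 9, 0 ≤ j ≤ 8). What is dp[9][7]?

   ''  f  n  n  f  h  d  p  d
''  0  1  2  3  4  5  6  7  8
 d  1  1  2  3  4  5  5  6  7
 f  2  1  2  3  3  4  5  6  7
 i  3  2  2  3  4  4  5  6  7
 p  4  3  3  3  4  5  5  5  6
 c  5  4  4  4  4  5  6  6  6
 b  6  5  5  5  5  5  6  7  7
 n  7  6  5  5  6  6  6  7  8
 l  8  7  6  6  6  7  7  7  8
 a  9  8  7  7  7  7  8  8  8

8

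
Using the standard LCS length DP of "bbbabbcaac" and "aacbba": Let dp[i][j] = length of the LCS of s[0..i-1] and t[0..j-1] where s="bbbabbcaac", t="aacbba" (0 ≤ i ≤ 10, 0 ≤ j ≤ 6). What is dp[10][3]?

3

   ''  a  a  c  b  b  a
''  0  0  0  0  0  0  0
 b  0  0  0  0  1  1  1
 b  0  0  0  0  1  2  2
 b  0  0  0  0  1  2  2
 a  0  1  1  1  1  2  3
 b  0  1  1  1  2  2  3
 b  0  1  1  1  2  3  3
 c  0  1  1  2  2  3  3
 a  0  1  2  2  2  3  4
 a  0  1  2  2  2  3  4
 c  0  1  2  3  3  3  4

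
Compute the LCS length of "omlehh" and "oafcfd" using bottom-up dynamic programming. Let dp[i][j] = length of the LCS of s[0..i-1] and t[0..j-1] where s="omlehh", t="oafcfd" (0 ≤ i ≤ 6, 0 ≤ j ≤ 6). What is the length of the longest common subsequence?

   ''  o  a  f  c  f  d
''  0  0  0  0  0  0  0
 o  0  1  1  1  1  1  1
 m  0  1  1  1  1  1  1
 l  0  1  1  1  1  1  1
 e  0  1  1  1  1  1  1
 h  0  1  1  1  1  1  1
 h  0  1  1  1  1  1  1

1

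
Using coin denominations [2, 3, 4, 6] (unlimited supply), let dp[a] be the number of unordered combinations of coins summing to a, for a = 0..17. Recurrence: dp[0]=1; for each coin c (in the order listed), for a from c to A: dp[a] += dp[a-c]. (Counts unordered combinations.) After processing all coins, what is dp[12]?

after  coin     0     1     2     3     4     5     6     7     8     9    10    11    12    13    14    15    16    17
          2     1     0     1     0     1     0     1     0     1     0     1     0     1     0     1     0     1     0
          3     1     0     1     1     1     1     2     1     2     2     2     2     3     2     3     3     3     3
          4     1     0     1     1     2     1     3     2     4     3     5     4     7     5     8     7    10     8
          6     1     0     1     1     2     1     4     2     5     4     7     5    11     7    13    11    17    13

11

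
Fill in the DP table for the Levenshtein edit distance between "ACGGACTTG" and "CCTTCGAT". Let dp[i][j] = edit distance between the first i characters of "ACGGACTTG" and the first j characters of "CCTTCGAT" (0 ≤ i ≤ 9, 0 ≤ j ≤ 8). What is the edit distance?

7

   ''  C  C  T  T  C  G  A  T
''  0  1  2  3  4  5  6  7  8
 A  1  1  2  3  4  5  6  6  7
 C  2  1  1  2  3  4  5  6  7
 G  3  2  2  2  3  4  4  5  6
 G  4  3  3  3  3  4  4  5  6
 A  5  4  4  4  4  4  5  4  5
 C  6  5  4  5  5  4  5  5  5
 T  7  6  5  4  5  5  5  6  5
 T  8  7  6  5  4  5  6  6  6
 G  9  8  7  6  5  5  5  6  7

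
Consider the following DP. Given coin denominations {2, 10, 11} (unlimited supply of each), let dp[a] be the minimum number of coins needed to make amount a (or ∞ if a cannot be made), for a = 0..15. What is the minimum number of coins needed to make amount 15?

 a  0  1  2  3  4  5  6  7  8  9 10 11 12 13 14 15
dp  0  -  1  -  2  -  3  -  4  -  1  1  2  2  3  3
(- denotes ∞ / unreachable)

3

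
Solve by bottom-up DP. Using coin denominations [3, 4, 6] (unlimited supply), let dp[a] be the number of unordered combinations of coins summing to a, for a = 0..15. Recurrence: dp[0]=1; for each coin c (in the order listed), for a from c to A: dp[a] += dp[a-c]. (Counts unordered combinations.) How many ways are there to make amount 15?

after  coin     0     1     2     3     4     5     6     7     8     9    10    11    12    13    14    15
          3     1     0     0     1     0     0     1     0     0     1     0     0     1     0     0     1
          4     1     0     0     1     1     0     1     1     1     1     1     1     2     1     1     2
          6     1     0     0     1     1     0     2     1     1     2     2     1     4     2     2     4

4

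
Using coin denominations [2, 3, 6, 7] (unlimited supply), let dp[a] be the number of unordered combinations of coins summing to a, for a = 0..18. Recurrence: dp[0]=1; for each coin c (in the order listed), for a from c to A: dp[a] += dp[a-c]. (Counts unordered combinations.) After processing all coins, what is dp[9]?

4

after  coin     0     1     2     3     4     5     6     7     8     9    10    11    12    13    14    15    16    17    18
          2     1     0     1     0     1     0     1     0     1     0     1     0     1     0     1     0     1     0     1
          3     1     0     1     1     1     1     2     1     2     2     2     2     3     2     3     3     3     3     4
          6     1     0     1     1     1     1     3     1     3     3     3     3     6     3     6     6     6     6    10
          7     1     0     1     1     1     1     3     2     3     4     4     4     7     6     8     9    10    10    14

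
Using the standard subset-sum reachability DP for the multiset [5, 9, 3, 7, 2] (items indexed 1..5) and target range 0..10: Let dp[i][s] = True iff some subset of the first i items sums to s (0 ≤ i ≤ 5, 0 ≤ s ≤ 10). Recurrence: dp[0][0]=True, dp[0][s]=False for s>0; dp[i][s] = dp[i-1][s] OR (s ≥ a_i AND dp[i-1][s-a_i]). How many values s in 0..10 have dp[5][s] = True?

8

i\s   0   1   2   3   4   5   6   7   8   9  10
  0   T   F   F   F   F   F   F   F   F   F   F
  1   T   F   F   F   F   T   F   F   F   F   F
  2   T   F   F   F   F   T   F   F   F   T   F
  3   T   F   F   T   F   T   F   F   T   T   F
  4   T   F   F   T   F   T   F   T   T   T   T
  5   T   F   T   T   F   T   F   T   T   T   T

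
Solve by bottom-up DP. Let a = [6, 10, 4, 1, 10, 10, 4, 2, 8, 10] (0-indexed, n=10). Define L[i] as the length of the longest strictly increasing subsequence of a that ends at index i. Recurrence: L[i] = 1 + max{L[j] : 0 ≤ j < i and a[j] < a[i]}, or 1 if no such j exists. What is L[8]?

3

   i    0    1    2    3    4    5    6    7    8    9
a[i]    6   10    4    1   10   10    4    2    8   10
L[i]    1    2    1    1    2    2    2    2    3    4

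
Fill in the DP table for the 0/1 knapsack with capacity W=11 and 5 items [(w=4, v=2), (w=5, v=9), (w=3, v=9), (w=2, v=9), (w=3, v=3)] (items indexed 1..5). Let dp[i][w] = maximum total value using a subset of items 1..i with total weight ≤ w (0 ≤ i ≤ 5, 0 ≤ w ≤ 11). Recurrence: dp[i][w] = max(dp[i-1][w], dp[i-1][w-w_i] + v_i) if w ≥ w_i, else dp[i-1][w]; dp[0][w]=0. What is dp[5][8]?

21

i\w   0   1   2   3   4   5   6   7   8   9  10  11
  0   0   0   0   0   0   0   0   0   0   0   0   0
  1   0   0   0   0   2   2   2   2   2   2   2   2
  2   0   0   0   0   2   9   9   9   9  11  11  11
  3   0   0   0   9   9   9   9  11  18  18  18  18
  4   0   0   9   9   9  18  18  18  18  20  27  27
  5   0   0   9   9   9  18  18  18  21  21  27  27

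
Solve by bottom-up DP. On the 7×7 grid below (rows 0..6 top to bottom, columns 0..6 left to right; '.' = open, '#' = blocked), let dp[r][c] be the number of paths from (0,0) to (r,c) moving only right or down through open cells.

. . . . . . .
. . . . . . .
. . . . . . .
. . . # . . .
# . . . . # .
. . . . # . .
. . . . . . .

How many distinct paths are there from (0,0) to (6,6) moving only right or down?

118

r\c   0   1   2   3   4   5   6
  0   1   1   1   1   1   1   1
  1   1   2   3   4   5   6   7
  2   1   3   6  10  15  21  28
  3   1   4  10   0  15  36  64
  4   0   4  14  14  29   0  64
  5   0   4  18  32   0   0  64
  6   0   4  22  54  54  54 118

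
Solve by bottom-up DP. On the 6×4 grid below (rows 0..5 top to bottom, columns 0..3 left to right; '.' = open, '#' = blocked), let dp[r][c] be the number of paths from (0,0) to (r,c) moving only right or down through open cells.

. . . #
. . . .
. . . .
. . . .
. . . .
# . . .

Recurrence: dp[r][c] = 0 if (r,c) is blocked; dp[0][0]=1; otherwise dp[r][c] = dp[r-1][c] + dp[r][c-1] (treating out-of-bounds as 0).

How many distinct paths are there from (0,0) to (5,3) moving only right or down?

54

r\c   0   1   2   3
  0   1   1   1   0
  1   1   2   3   3
  2   1   3   6   9
  3   1   4  10  19
  4   1   5  15  34
  5   0   5  20  54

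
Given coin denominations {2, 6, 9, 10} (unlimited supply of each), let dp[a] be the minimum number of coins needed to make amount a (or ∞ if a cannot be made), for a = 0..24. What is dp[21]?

 a  0  1  2  3  4  5  6  7  8  9 10 11 12 13 14 15 16 17 18 19 20 21 22 23 24
dp  0  -  1  -  2  -  1  -  2  1  1  2  2  3  3  2  2  3  2  2  2  3  3  4  3
(- denotes ∞ / unreachable)

3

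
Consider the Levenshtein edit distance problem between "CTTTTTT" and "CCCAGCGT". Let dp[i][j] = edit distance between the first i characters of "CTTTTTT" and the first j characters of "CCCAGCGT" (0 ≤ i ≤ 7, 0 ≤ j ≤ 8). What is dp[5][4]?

   ''  C  C  C  A  G  C  G  T
''  0  1  2  3  4  5  6  7  8
 C  1  0  1  2  3  4  5  6  7
 T  2  1  1  2  3  4  5  6  6
 T  3  2  2  2  3  4  5  6  6
 T  4  3  3  3  3  4  5  6  6
 T  5  4  4  4  4  4  5  6  6
 T  6  5  5  5  5  5  5  6  6
 T  7  6  6  6  6  6  6  6  6

4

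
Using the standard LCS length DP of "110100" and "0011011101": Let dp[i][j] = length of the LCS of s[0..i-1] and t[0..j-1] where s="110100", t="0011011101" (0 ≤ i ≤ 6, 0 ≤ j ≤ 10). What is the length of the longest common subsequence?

5

   ''  0  0  1  1  0  1  1  1  0  1
''  0  0  0  0  0  0  0  0  0  0  0
 1  0  0  0  1  1  1  1  1  1  1  1
 1  0  0  0  1  2  2  2  2  2  2  2
 0  0  1  1  1  2  3  3  3  3  3  3
 1  0  1  1  2  2  3  4  4  4  4  4
 0  0  1  2  2  2  3  4  4  4  5  5
 0  0  1  2  2  2  3  4  4  4  5  5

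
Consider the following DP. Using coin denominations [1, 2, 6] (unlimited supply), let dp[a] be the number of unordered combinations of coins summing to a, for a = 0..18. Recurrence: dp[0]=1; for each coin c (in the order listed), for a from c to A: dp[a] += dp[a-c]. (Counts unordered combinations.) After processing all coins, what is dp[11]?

after  coin     0     1     2     3     4     5     6     7     8     9    10    11    12    13    14    15    16    17    18
          1     1     1     1     1     1     1     1     1     1     1     1     1     1     1     1     1     1     1     1
          2     1     1     2     2     3     3     4     4     5     5     6     6     7     7     8     8     9     9    10
          6     1     1     2     2     3     3     5     5     7     7     9     9    12    12    15    15    18    18    22

9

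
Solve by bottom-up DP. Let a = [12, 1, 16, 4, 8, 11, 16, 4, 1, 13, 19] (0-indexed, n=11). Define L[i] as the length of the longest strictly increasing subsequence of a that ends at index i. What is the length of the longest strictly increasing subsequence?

   i    0    1    2    3    4    5    6    7    8    9   10
a[i]   12    1   16    4    8   11   16    4    1   13   19
L[i]    1    1    2    2    3    4    5    2    1    5    6

6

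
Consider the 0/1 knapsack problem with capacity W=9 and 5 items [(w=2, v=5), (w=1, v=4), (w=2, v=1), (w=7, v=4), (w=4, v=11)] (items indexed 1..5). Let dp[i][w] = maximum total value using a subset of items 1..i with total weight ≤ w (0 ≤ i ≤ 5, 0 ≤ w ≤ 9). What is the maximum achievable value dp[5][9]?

i\w   0   1   2   3   4   5   6   7   8   9
  0   0   0   0   0   0   0   0   0   0   0
  1   0   0   5   5   5   5   5   5   5   5
  2   0   4   5   9   9   9   9   9   9   9
  3   0   4   5   9   9  10  10  10  10  10
  4   0   4   5   9   9  10  10  10  10  10
  5   0   4   5   9  11  15  16  20  20  21

21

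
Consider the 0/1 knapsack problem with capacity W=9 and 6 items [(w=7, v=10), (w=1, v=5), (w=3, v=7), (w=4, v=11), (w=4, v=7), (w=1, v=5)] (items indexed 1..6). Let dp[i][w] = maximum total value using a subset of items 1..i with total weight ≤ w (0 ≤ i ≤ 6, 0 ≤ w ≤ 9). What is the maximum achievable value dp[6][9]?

i\w   0   1   2   3   4   5   6   7   8   9
  0   0   0   0   0   0   0   0   0   0   0
  1   0   0   0   0   0   0   0  10  10  10
  2   0   5   5   5   5   5   5  10  15  15
  3   0   5   5   7  12  12  12  12  15  15
  4   0   5   5   7  12  16  16  18  23  23
  5   0   5   5   7  12  16  16  18  23  23
  6   0   5  10  10  12  17  21  21  23  28

28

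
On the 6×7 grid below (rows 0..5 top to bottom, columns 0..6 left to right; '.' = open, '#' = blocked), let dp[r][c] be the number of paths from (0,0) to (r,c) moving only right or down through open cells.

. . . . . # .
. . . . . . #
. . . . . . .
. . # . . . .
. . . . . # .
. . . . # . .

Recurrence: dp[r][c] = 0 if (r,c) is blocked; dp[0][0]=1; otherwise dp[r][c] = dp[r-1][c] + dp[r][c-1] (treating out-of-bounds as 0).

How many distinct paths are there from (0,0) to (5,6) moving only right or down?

65

r\c   0   1   2   3   4   5   6
  0   1   1   1   1   1   0   0
  1   1   2   3   4   5   5   0
  2   1   3   6  10  15  20  20
  3   1   4   0  10  25  45  65
  4   1   5   5  15  40   0  65
  5   1   6  11  26   0   0  65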